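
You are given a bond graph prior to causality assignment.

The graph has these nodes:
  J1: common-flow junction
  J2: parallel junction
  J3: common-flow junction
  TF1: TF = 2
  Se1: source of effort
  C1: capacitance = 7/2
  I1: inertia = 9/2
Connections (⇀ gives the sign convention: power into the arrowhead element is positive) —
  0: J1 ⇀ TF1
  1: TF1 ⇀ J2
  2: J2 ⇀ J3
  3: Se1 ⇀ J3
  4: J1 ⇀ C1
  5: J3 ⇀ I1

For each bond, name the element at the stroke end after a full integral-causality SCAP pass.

#3 stroke at J3  (source Se1 imposes e)
#4 stroke at J1  (C1 outputs effort q/C1)
#0 stroke at TF1  (only one flow-in slot at J1)
#1 stroke at J2  (through TF1, causality passes straight; one stroke at TF1)
#2 stroke at J3  (0-jn J2 has e-setter on 1)
#5 stroke at I1  (J3 needs exactly one f-in)

bond 0 stroke at TF1
bond 1 stroke at J2
bond 2 stroke at J3
bond 3 stroke at J3
bond 4 stroke at J1
bond 5 stroke at I1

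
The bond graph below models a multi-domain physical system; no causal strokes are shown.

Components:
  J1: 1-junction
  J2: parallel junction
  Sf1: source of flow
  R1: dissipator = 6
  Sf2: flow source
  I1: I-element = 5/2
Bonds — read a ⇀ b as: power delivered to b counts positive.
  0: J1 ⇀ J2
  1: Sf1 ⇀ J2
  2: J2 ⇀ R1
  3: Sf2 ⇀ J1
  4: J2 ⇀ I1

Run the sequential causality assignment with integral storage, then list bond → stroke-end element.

bond 1 stroke at Sf1  (Sf1: flow source, stroke at near end)
bond 3 stroke at Sf2  (Sf2: flow source, stroke at near end)
bond 0 stroke at J1  (J1: bond 3 brought flow, rest push out)
bond 4 stroke at I1  (prefer integral on I1)
bond 2 stroke at J2  (only one effort-in slot at J2)

b0 stroke→J1
b1 stroke→Sf1
b2 stroke→J2
b3 stroke→Sf2
b4 stroke→I1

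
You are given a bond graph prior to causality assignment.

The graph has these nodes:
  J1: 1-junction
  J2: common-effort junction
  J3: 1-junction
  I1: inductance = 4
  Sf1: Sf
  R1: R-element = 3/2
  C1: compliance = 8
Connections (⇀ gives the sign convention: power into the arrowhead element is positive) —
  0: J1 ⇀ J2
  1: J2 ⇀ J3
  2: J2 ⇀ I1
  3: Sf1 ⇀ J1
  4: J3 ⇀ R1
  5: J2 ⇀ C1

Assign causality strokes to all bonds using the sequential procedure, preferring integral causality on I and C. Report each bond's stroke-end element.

β0 |J1
β1 |J3
β2 |I1
β3 |Sf1
β4 |R1
β5 |J2

bond 3 |Sf1  (Sf1 fixes flow; stroke at Sf1)
bond 0 |J1  (1-jn J1 has f-setter on 3)
bond 2 |I1  (I1 outputs flow p/I1)
bond 5 |J2  (C1 outputs effort q/C1)
bond 1 |J3  (0-jn J2 has e-setter on 5)
bond 4 |R1  (J3 needs exactly one f-in)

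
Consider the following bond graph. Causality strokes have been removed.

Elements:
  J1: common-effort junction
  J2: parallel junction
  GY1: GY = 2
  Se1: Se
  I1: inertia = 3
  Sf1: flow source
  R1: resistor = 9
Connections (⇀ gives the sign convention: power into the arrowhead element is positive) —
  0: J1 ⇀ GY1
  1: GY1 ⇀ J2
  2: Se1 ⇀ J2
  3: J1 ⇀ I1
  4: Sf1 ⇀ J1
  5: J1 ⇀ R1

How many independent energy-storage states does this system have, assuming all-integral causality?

β2 |J2  (Se1 fixes effort; stroke away)
β4 |Sf1  (Sf1 (Sf) sets flow on bond)
β1 |GY1  (0-jn J2 has e-setter on 2)
β0 |GY1  (through GY1, causality inverts; strokes same side of GY1)
β3 |I1  (I1: I, integral causality)
β5 |J1  (only one effort-in slot at J1)

1  (I1 all integral)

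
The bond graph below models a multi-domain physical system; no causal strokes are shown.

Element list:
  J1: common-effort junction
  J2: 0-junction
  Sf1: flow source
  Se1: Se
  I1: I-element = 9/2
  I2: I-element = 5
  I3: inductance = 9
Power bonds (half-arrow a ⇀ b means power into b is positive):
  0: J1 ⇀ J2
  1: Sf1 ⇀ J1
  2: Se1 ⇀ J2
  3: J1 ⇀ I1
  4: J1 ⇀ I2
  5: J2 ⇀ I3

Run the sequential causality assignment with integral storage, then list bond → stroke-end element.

bond 1 |Sf1  (source Sf1 imposes f)
bond 2 |J2  (Se1 fixes effort; stroke away)
bond 0 |J1  (0-jn J2 has e-setter on 2)
bond 5 |I3  (J2: bond 2 brought effort, rest push out)
bond 3 |I1  (J1: bond 0 brought effort, rest push out)
bond 4 |I2  (J1 effort already set via bond 0)

bond 0 stroke→J1
bond 1 stroke→Sf1
bond 2 stroke→J2
bond 3 stroke→I1
bond 4 stroke→I2
bond 5 stroke→I3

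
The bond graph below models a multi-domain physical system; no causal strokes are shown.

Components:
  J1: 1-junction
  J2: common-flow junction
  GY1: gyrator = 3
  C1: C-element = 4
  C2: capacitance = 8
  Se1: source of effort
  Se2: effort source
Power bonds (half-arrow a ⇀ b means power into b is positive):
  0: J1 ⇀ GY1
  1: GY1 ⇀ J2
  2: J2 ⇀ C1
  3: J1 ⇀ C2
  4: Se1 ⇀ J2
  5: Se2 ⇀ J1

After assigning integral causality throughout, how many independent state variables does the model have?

2  (C1, C2 all integral)

b4 stroke→J2  (Se1: effort source, stroke at far end)
b5 stroke→J1  (Se2: effort source, stroke at far end)
b2 stroke→J2  (prefer integral on C1)
b1 stroke→GY1  (J2: last free bond brings flow in)
b0 stroke→GY1  (GY1: gyrator matches bond 1)
b3 stroke→J1  (1-jn J1 has f-setter on 0)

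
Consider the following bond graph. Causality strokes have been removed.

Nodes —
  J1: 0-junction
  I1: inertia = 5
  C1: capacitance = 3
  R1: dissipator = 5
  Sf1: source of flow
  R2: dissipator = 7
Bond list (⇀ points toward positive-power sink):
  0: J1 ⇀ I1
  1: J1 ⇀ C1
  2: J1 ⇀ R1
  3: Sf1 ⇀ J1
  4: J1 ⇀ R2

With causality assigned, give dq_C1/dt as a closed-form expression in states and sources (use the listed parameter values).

β3 |Sf1  (source Sf1 imposes f)
β0 |I1  (I1: I, integral causality)
β1 |J1  (C1: C, integral causality)
β2 |R1  (J1: bond 1 brought effort, rest push out)
β4 |R2  (0-jn J1 has e-setter on 1)

dq_C1/dt = F_Sf1 - p_I1/5 - 4*q_C1/35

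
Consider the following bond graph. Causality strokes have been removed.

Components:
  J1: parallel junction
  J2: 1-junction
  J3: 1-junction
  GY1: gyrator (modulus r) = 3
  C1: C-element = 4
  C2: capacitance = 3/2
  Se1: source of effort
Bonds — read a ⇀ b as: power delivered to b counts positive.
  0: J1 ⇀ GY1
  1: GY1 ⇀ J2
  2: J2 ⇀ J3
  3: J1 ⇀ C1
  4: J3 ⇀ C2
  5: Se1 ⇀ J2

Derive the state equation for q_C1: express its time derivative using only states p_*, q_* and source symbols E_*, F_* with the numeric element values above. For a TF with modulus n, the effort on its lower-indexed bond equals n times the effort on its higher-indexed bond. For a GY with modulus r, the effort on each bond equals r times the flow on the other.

b5 stroke→J2  (Se1 (Se) sets effort on bond)
b3 stroke→J1  (C1 integral (e out))
b0 stroke→GY1  (J1 effort already set via bond 3)
b1 stroke→GY1  (GY1: gyrator matches bond 0)
b2 stroke→J2  (J2: bond 1 brought flow, rest push out)
b4 stroke→J3  (J3: bond 2 brought flow, rest push out)

dq_C1/dt = E_Se1/3 - 2*q_C2/9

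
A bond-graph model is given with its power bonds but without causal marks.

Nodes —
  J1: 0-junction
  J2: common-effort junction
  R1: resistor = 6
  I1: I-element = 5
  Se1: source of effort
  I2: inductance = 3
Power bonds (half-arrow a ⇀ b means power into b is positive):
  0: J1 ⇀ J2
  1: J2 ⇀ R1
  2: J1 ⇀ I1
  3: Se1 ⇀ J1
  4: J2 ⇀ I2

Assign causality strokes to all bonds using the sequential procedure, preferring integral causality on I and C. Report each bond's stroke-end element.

bond 0 |J2
bond 1 |R1
bond 2 |I1
bond 3 |J1
bond 4 |I2

#3 →J1  (Se1: effort source, stroke at far end)
#0 →J2  (0-jn J1 has e-setter on 3)
#2 →I1  (common-e at J1 fixed by 3)
#1 →R1  (0-jn J2 has e-setter on 0)
#4 →I2  (J2: bond 0 brought effort, rest push out)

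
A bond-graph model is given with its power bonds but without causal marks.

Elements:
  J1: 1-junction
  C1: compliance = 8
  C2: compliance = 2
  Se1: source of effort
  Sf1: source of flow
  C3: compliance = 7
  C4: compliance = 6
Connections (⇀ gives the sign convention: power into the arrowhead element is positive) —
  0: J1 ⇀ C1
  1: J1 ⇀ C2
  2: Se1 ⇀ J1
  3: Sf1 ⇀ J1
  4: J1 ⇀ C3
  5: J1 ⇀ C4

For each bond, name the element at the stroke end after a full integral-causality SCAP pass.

β0 stroke→J1
β1 stroke→J1
β2 stroke→J1
β3 stroke→Sf1
β4 stroke→J1
β5 stroke→J1

bond 2 stroke→J1  (source Se1 imposes e)
bond 3 stroke→Sf1  (Sf1 fixes flow; stroke at Sf1)
bond 0 stroke→J1  (1-jn J1 has f-setter on 3)
bond 1 stroke→J1  (J1 flow already set via bond 3)
bond 4 stroke→J1  (1-jn J1 has f-setter on 3)
bond 5 stroke→J1  (J1: bond 3 brought flow, rest push out)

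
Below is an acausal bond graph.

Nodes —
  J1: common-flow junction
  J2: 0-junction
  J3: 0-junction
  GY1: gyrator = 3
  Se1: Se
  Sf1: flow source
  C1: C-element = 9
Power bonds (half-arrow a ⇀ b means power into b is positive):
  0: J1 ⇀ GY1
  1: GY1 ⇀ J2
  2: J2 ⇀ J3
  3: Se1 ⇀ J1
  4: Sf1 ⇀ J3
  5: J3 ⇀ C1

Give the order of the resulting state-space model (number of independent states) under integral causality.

#3 stroke at J1  (Se1 fixes effort; stroke away)
#4 stroke at Sf1  (Sf1 (Sf) sets flow on bond)
#0 stroke at GY1  (J1 needs exactly one f-in)
#1 stroke at GY1  (GY1: gyrator matches bond 0)
#2 stroke at J2  (J2 needs exactly one e-in)
#5 stroke at J3  (only one effort-in slot at J3)

1  (C1 all integral)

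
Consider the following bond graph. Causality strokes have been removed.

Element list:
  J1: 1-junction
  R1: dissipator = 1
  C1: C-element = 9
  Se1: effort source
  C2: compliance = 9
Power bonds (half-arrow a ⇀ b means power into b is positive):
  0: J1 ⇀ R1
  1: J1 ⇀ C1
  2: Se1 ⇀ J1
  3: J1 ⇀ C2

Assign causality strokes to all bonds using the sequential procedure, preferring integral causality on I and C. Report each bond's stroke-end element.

b2 →J1  (Se1 fixes effort; stroke away)
b1 →J1  (C1 integral (e out))
b3 →J1  (prefer integral on C2)
b0 →R1  (J1: last free bond brings flow in)

bond 0 →R1
bond 1 →J1
bond 2 →J1
bond 3 →J1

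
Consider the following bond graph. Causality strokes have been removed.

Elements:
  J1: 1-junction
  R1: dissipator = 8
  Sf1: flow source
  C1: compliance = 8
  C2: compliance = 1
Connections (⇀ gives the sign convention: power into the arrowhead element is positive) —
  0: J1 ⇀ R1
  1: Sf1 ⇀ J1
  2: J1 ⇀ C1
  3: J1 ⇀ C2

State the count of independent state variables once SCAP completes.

2  (C1, C2 all integral)

bond 1 stroke at Sf1  (Sf1 fixes flow; stroke at Sf1)
bond 0 stroke at J1  (J1 flow already set via bond 1)
bond 2 stroke at J1  (1-jn J1 has f-setter on 1)
bond 3 stroke at J1  (J1: bond 1 brought flow, rest push out)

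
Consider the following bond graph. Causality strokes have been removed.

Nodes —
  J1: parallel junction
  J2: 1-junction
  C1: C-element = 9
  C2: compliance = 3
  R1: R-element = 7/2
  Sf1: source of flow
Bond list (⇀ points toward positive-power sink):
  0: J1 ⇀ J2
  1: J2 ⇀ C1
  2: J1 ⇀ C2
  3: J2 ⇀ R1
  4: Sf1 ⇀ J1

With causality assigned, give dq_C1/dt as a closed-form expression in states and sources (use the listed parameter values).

dq_C1/dt = -2*q_C1/63 + 2*q_C2/21

β4 →Sf1  (source Sf1 imposes f)
β1 →J2  (C1 outputs effort q/C1)
β2 →J1  (C2: C, integral causality)
β0 →J2  (common-e at J1 fixed by 2)
β3 →R1  (J2 needs exactly one f-in)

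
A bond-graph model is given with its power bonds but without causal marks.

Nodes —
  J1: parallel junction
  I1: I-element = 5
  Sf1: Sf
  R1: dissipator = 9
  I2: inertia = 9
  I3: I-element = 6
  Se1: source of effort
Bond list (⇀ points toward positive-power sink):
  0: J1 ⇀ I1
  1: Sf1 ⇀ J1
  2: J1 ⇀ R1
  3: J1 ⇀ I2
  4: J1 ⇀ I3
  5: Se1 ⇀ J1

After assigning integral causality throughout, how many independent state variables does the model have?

b1 stroke→Sf1  (Sf1: flow source, stroke at near end)
b5 stroke→J1  (Se1 (Se) sets effort on bond)
b0 stroke→I1  (0-jn J1 has e-setter on 5)
b2 stroke→R1  (common-e at J1 fixed by 5)
b3 stroke→I2  (J1: bond 5 brought effort, rest push out)
b4 stroke→I3  (J1: bond 5 brought effort, rest push out)

3  (I1, I2, I3 all integral)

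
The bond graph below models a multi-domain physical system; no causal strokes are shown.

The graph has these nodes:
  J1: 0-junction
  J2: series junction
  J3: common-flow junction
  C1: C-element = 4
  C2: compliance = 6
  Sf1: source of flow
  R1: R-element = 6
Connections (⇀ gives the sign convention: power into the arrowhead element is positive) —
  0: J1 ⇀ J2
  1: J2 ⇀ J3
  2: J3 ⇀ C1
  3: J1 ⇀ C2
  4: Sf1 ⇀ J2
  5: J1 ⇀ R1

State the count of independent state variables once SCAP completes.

2  (C1, C2 all integral)

b4 stroke at Sf1  (source Sf1 imposes f)
b0 stroke at J2  (J2 flow already set via bond 4)
b1 stroke at J2  (J2: bond 4 brought flow, rest push out)
b2 stroke at J3  (1-jn J3 has f-setter on 1)
b3 stroke at J1  (prefer integral on C2)
b5 stroke at R1  (J1 effort already set via bond 3)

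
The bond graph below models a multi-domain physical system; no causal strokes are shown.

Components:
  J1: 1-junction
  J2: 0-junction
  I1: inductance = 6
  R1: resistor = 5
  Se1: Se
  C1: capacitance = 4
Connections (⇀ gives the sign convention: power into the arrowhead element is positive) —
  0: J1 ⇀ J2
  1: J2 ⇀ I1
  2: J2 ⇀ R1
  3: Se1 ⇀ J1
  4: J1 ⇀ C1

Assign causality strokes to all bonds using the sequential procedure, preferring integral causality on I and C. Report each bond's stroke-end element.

β0 →J2
β1 →I1
β2 →R1
β3 →J1
β4 →J1

β3 |J1  (Se1 fixes effort; stroke away)
β1 |I1  (I1 outputs flow p/I1)
β4 |J1  (C1 outputs effort q/C1)
β0 |J2  (only one flow-in slot at J1)
β2 |R1  (J2 effort already set via bond 0)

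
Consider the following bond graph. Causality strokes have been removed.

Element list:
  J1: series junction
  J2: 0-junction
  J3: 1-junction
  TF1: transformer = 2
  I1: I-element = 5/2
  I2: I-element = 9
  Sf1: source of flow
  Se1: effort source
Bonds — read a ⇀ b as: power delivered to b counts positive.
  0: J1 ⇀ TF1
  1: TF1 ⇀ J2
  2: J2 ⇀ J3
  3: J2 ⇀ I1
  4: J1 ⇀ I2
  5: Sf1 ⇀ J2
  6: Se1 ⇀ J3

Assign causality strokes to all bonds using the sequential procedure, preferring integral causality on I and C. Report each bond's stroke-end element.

β5 stroke at Sf1  (Sf1 (Sf) sets flow on bond)
β6 stroke at J3  (source Se1 imposes e)
β2 stroke at J2  (only one flow-in slot at J3)
β1 stroke at TF1  (J2: bond 2 brought effort, rest push out)
β3 stroke at I1  (J2: bond 2 brought effort, rest push out)
β0 stroke at J1  (through TF1, causality passes straight; one stroke at TF1)
β4 stroke at I2  (closing 1-jn rule on J1)

#0 →J1
#1 →TF1
#2 →J2
#3 →I1
#4 →I2
#5 →Sf1
#6 →J3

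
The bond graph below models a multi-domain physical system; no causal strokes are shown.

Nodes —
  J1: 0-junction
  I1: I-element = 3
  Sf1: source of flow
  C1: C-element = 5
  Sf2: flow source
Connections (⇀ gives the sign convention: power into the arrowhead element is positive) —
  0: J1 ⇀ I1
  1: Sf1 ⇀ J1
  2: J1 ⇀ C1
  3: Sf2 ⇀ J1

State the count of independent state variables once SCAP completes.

2  (C1, I1 all integral)

bond 1 →Sf1  (Sf1 fixes flow; stroke at Sf1)
bond 3 →Sf2  (Sf2: flow source, stroke at near end)
bond 0 →I1  (I1 integral (f out))
bond 2 →J1  (closing 0-jn rule on J1)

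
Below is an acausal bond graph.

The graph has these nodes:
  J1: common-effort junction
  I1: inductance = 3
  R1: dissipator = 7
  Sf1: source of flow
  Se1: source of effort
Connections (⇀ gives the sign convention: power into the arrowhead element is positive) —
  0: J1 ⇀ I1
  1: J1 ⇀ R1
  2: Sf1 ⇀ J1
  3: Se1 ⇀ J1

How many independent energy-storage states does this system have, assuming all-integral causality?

β2 stroke at Sf1  (Sf1 (Sf) sets flow on bond)
β3 stroke at J1  (Se1 (Se) sets effort on bond)
β0 stroke at I1  (J1: bond 3 brought effort, rest push out)
β1 stroke at R1  (common-e at J1 fixed by 3)

1  (I1 all integral)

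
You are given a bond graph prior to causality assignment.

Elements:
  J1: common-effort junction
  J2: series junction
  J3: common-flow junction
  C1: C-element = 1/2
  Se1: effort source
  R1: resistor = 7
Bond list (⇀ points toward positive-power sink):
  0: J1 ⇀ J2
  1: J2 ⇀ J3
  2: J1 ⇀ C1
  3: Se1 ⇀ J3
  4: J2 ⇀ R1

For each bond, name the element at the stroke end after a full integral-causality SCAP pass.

β3 stroke→J3  (Se1: effort source, stroke at far end)
β1 stroke→J2  (closing 1-jn rule on J3)
β2 stroke→J1  (prefer integral on C1)
β0 stroke→J2  (J1: bond 2 brought effort, rest push out)
β4 stroke→R1  (only one flow-in slot at J2)

#0 |J2
#1 |J2
#2 |J1
#3 |J3
#4 |R1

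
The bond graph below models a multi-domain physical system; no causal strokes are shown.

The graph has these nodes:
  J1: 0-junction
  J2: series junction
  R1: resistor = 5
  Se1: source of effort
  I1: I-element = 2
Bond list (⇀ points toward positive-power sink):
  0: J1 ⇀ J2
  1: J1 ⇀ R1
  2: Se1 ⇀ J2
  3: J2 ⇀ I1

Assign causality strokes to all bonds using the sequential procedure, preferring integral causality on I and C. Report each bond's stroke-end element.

β2 stroke at J2  (Se1 fixes effort; stroke away)
β3 stroke at I1  (I1: I, integral causality)
β0 stroke at J2  (common-f at J2 fixed by 3)
β1 stroke at J1  (closing 0-jn rule on J1)

#0 stroke at J2
#1 stroke at J1
#2 stroke at J2
#3 stroke at I1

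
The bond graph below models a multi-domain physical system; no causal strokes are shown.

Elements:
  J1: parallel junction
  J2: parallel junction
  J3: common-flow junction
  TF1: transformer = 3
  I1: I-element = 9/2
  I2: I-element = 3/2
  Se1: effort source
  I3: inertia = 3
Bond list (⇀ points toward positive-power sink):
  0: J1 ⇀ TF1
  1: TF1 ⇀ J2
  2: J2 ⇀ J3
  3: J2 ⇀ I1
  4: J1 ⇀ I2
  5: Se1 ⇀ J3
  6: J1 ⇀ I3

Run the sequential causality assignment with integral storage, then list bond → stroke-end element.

b0 |J1
b1 |TF1
b2 |J2
b3 |I1
b4 |I2
b5 |J3
b6 |I3

#5 stroke at J3  (source Se1 imposes e)
#2 stroke at J2  (only one flow-in slot at J3)
#1 stroke at TF1  (J2 effort already set via bond 2)
#3 stroke at I1  (J2: bond 2 brought effort, rest push out)
#0 stroke at J1  (TF1 one-in-one-out from 1)
#4 stroke at I2  (J1: bond 0 brought effort, rest push out)
#6 stroke at I3  (J1 effort already set via bond 0)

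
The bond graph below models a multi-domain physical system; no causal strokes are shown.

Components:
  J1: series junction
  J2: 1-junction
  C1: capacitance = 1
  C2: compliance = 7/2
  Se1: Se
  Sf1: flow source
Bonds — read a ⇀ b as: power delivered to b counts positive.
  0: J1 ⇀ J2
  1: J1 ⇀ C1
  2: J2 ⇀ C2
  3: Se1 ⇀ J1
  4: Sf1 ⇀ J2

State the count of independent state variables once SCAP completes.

β3 stroke→J1  (Se1 fixes effort; stroke away)
β4 stroke→Sf1  (source Sf1 imposes f)
β0 stroke→J2  (common-f at J2 fixed by 4)
β2 stroke→J2  (J2 flow already set via bond 4)
β1 stroke→J1  (J1: bond 0 brought flow, rest push out)

2  (C1, C2 all integral)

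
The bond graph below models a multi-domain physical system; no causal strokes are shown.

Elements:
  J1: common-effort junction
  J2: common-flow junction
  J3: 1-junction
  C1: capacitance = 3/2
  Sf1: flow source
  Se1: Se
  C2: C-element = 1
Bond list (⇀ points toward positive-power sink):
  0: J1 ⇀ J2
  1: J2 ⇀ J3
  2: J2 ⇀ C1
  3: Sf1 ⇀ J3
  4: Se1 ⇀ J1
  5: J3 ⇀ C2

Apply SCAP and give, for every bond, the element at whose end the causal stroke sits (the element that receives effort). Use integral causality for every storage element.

b3 stroke at Sf1  (Sf1 (Sf) sets flow on bond)
b4 stroke at J1  (Se1: effort source, stroke at far end)
b0 stroke at J2  (common-e at J1 fixed by 4)
b1 stroke at J3  (common-f at J3 fixed by 3)
b5 stroke at J3  (common-f at J3 fixed by 3)
b2 stroke at J2  (J2: bond 1 brought flow, rest push out)

bond 0 stroke→J2
bond 1 stroke→J3
bond 2 stroke→J2
bond 3 stroke→Sf1
bond 4 stroke→J1
bond 5 stroke→J3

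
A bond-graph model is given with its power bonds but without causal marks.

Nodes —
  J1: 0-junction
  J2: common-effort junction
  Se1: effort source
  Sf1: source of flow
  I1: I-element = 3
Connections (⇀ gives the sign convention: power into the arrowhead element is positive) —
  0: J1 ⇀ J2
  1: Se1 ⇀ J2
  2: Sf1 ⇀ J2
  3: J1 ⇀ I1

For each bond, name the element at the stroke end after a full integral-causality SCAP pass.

b1 stroke→J2  (source Se1 imposes e)
b2 stroke→Sf1  (Sf1 fixes flow; stroke at Sf1)
b0 stroke→J1  (0-jn J2 has e-setter on 1)
b3 stroke→I1  (common-e at J1 fixed by 0)

bond 0 →J1
bond 1 →J2
bond 2 →Sf1
bond 3 →I1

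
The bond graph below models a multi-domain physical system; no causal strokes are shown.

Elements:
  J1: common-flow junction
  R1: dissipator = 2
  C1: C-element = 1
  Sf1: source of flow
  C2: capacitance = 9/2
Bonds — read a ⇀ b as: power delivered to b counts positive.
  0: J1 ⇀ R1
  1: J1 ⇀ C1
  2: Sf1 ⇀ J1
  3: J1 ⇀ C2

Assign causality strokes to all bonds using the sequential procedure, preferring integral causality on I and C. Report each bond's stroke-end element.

b2 |Sf1  (Sf1 fixes flow; stroke at Sf1)
b0 |J1  (J1: bond 2 brought flow, rest push out)
b1 |J1  (J1: bond 2 brought flow, rest push out)
b3 |J1  (1-jn J1 has f-setter on 2)

bond 0 →J1
bond 1 →J1
bond 2 →Sf1
bond 3 →J1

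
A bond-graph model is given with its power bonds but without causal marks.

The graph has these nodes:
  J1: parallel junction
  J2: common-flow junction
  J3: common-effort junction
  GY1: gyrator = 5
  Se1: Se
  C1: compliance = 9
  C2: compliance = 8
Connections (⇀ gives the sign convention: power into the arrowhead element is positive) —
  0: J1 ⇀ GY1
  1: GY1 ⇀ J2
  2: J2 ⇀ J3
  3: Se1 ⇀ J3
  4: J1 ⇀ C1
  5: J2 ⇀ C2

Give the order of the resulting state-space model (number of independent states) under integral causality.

2  (C1, C2 all integral)

#3 stroke→J3  (Se1: effort source, stroke at far end)
#2 stroke→J2  (J3: bond 3 brought effort, rest push out)
#4 stroke→J1  (prefer integral on C1)
#0 stroke→GY1  (J1 effort already set via bond 4)
#1 stroke→GY1  (GY1: gyrator matches bond 0)
#5 stroke→J2  (J2: bond 1 brought flow, rest push out)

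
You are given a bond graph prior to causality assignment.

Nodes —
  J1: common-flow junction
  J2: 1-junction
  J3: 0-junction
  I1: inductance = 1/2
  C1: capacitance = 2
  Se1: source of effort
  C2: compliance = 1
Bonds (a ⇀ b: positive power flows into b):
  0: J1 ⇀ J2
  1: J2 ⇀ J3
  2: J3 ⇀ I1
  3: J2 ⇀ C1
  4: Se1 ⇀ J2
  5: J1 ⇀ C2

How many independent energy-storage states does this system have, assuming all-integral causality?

3  (C1, C2, I1 all integral)

#4 stroke→J2  (Se1 fixes effort; stroke away)
#2 stroke→I1  (I1 outputs flow p/I1)
#1 stroke→J3  (closing 0-jn rule on J3)
#0 stroke→J2  (J2 flow already set via bond 1)
#3 stroke→J2  (J2: bond 1 brought flow, rest push out)
#5 stroke→J1  (1-jn J1 has f-setter on 0)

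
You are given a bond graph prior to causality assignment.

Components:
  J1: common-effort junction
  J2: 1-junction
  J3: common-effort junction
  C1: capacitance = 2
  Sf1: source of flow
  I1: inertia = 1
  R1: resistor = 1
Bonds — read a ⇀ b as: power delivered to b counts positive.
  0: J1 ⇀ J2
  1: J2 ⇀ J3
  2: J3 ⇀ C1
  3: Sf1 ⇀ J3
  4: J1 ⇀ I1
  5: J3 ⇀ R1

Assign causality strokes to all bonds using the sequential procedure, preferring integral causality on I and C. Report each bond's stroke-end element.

β0 stroke→J1
β1 stroke→J2
β2 stroke→J3
β3 stroke→Sf1
β4 stroke→I1
β5 stroke→R1

#3 |Sf1  (Sf1 fixes flow; stroke at Sf1)
#2 |J3  (prefer integral on C1)
#1 |J2  (J3 effort already set via bond 2)
#5 |R1  (0-jn J3 has e-setter on 2)
#0 |J1  (J2 needs exactly one f-in)
#4 |I1  (J1 effort already set via bond 0)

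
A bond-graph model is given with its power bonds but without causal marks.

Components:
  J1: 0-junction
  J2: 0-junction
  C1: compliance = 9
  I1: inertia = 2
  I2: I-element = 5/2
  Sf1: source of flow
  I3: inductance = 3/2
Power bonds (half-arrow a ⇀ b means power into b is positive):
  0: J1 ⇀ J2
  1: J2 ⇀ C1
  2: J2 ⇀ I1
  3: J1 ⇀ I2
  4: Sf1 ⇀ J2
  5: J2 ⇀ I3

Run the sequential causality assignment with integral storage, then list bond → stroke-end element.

#0 |J1
#1 |J2
#2 |I1
#3 |I2
#4 |Sf1
#5 |I3

β4 |Sf1  (source Sf1 imposes f)
β1 |J2  (C1 outputs effort q/C1)
β0 |J1  (0-jn J2 has e-setter on 1)
β2 |I1  (0-jn J2 has e-setter on 1)
β5 |I3  (common-e at J2 fixed by 1)
β3 |I2  (common-e at J1 fixed by 0)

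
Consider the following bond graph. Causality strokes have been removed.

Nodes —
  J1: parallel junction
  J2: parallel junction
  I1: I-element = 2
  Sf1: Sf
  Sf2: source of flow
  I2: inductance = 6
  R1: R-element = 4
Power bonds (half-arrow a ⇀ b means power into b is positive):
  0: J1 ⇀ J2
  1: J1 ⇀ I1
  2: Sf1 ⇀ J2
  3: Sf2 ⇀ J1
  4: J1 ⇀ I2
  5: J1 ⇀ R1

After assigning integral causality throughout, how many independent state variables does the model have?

β2 →Sf1  (Sf1: flow source, stroke at near end)
β3 →Sf2  (Sf2 (Sf) sets flow on bond)
β0 →J2  (only one effort-in slot at J2)
β1 →I1  (I1 integral (f out))
β4 →I2  (I2: I, integral causality)
β5 →J1  (closing 0-jn rule on J1)

2  (I1, I2 all integral)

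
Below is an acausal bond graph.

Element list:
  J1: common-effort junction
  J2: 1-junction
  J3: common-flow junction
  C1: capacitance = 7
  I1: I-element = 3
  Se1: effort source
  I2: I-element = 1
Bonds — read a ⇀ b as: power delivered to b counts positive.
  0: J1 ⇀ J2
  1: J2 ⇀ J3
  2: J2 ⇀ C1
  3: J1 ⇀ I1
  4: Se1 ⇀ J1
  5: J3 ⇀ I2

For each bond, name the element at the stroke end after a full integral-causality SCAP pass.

b0 stroke at J2
b1 stroke at J3
b2 stroke at J2
b3 stroke at I1
b4 stroke at J1
b5 stroke at I2

β4 stroke→J1  (Se1 (Se) sets effort on bond)
β0 stroke→J2  (J1 effort already set via bond 4)
β3 stroke→I1  (0-jn J1 has e-setter on 4)
β2 stroke→J2  (C1 outputs effort q/C1)
β1 stroke→J3  (closing 1-jn rule on J2)
β5 stroke→I2  (only one flow-in slot at J3)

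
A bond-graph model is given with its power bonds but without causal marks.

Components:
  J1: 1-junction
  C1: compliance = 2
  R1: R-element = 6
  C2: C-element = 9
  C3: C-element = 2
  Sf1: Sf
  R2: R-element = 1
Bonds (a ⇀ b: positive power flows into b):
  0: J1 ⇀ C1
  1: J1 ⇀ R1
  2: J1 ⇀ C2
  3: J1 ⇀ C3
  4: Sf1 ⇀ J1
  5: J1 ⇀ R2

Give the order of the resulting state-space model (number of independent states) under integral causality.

β4 stroke at Sf1  (source Sf1 imposes f)
β0 stroke at J1  (J1: bond 4 brought flow, rest push out)
β1 stroke at J1  (1-jn J1 has f-setter on 4)
β2 stroke at J1  (common-f at J1 fixed by 4)
β3 stroke at J1  (J1 flow already set via bond 4)
β5 stroke at J1  (common-f at J1 fixed by 4)

3  (C1, C2, C3 all integral)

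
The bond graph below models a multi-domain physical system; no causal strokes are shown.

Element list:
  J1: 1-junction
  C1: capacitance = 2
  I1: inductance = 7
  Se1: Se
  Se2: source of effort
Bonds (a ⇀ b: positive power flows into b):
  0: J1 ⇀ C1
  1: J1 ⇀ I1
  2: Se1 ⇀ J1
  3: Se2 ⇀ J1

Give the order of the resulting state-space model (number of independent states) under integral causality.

2  (C1, I1 all integral)

bond 2 stroke at J1  (Se1: effort source, stroke at far end)
bond 3 stroke at J1  (Se2: effort source, stroke at far end)
bond 0 stroke at J1  (C1 integral (e out))
bond 1 stroke at I1  (only one flow-in slot at J1)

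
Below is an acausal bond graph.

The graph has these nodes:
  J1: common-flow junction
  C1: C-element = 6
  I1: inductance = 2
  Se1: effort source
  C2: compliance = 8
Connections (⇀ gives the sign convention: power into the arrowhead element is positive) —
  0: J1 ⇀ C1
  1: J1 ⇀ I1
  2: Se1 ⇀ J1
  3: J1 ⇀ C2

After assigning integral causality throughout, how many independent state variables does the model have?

3  (C1, C2, I1 all integral)

#2 stroke→J1  (Se1 (Se) sets effort on bond)
#0 stroke→J1  (C1 integral (e out))
#1 stroke→I1  (I1 integral (f out))
#3 stroke→J1  (1-jn J1 has f-setter on 1)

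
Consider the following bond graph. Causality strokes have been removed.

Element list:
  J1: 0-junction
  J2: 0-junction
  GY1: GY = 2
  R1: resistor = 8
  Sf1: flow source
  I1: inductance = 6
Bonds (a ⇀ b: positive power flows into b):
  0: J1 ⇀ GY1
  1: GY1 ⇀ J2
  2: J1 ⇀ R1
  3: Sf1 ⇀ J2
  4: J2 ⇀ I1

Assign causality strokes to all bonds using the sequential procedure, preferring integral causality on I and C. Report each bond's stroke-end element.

bond 3 |Sf1  (Sf1 (Sf) sets flow on bond)
bond 4 |I1  (prefer integral on I1)
bond 1 |J2  (J2 needs exactly one e-in)
bond 0 |J1  (GY1: gyrator matches bond 1)
bond 2 |R1  (common-e at J1 fixed by 0)

β0 stroke→J1
β1 stroke→J2
β2 stroke→R1
β3 stroke→Sf1
β4 stroke→I1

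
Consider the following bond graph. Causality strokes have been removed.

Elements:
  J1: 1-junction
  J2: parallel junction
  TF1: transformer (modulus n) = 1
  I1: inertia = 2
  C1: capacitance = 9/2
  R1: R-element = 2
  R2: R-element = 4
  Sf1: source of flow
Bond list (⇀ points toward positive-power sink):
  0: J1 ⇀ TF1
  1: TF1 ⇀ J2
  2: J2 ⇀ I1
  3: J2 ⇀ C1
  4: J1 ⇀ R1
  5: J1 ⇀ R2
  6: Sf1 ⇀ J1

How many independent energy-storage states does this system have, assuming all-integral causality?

2  (C1, I1 all integral)

bond 6 stroke→Sf1  (Sf1 (Sf) sets flow on bond)
bond 0 stroke→J1  (J1: bond 6 brought flow, rest push out)
bond 4 stroke→J1  (J1: bond 6 brought flow, rest push out)
bond 5 stroke→J1  (J1 flow already set via bond 6)
bond 1 stroke→TF1  (TF TF1: opposite of bond 0)
bond 2 stroke→I1  (I1 integral (f out))
bond 3 stroke→J2  (only one effort-in slot at J2)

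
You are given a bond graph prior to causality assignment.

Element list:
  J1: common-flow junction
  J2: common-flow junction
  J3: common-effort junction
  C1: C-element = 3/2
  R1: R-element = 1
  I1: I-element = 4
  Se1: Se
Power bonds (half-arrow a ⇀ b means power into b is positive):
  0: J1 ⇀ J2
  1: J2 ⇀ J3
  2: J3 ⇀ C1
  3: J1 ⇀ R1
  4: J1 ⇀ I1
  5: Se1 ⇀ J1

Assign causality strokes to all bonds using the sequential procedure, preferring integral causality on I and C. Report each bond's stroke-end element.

#5 |J1  (Se1 (Se) sets effort on bond)
#2 |J3  (C1 integral (e out))
#1 |J2  (J3 effort already set via bond 2)
#0 |J1  (only one flow-in slot at J2)
#4 |I1  (I1 integral (f out))
#3 |J1  (1-jn J1 has f-setter on 4)

#0 stroke at J1
#1 stroke at J2
#2 stroke at J3
#3 stroke at J1
#4 stroke at I1
#5 stroke at J1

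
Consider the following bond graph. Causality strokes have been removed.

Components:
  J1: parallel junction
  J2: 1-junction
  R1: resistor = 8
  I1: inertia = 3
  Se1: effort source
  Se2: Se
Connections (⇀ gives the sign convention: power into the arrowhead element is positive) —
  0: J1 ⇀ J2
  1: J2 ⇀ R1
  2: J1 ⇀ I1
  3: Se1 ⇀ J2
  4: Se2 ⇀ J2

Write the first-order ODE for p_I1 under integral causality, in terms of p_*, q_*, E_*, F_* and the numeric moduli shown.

dp_I1/dt = -E_Se1 - E_Se2 - 8*p_I1/3

b3 |J2  (Se1 (Se) sets effort on bond)
b4 |J2  (source Se2 imposes e)
b2 |I1  (I1: I, integral causality)
b0 |J1  (only one effort-in slot at J1)
b1 |J2  (common-f at J2 fixed by 0)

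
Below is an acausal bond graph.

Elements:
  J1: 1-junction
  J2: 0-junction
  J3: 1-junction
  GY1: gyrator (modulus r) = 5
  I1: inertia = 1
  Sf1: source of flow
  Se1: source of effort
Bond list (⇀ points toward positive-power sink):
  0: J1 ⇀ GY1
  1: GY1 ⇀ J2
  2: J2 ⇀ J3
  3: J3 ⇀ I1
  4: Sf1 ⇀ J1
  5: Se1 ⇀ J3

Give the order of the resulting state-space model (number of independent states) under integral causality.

1  (I1 all integral)

b4 stroke→Sf1  (Sf1: flow source, stroke at near end)
b5 stroke→J3  (Se1 (Se) sets effort on bond)
b0 stroke→J1  (J1: bond 4 brought flow, rest push out)
b1 stroke→J2  (through GY1, causality inverts; strokes same side of GY1)
b2 stroke→J3  (0-jn J2 has e-setter on 1)
b3 stroke→I1  (J3 needs exactly one f-in)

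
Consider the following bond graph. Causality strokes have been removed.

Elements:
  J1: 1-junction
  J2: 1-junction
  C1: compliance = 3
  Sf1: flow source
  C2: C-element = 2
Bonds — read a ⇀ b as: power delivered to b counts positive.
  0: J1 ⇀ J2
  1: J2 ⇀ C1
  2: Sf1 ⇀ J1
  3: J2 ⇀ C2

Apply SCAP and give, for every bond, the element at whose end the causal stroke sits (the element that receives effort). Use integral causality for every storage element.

bond 0 →J1
bond 1 →J2
bond 2 →Sf1
bond 3 →J2

bond 2 stroke at Sf1  (source Sf1 imposes f)
bond 0 stroke at J1  (common-f at J1 fixed by 2)
bond 1 stroke at J2  (1-jn J2 has f-setter on 0)
bond 3 stroke at J2  (J2: bond 0 brought flow, rest push out)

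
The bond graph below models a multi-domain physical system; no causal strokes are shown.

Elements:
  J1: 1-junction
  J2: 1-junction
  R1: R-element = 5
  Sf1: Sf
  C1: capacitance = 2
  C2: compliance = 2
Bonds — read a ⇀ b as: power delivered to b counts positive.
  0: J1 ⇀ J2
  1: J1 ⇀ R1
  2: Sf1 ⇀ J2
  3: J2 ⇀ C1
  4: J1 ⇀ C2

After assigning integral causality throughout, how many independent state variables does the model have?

#2 stroke at Sf1  (source Sf1 imposes f)
#0 stroke at J2  (J2: bond 2 brought flow, rest push out)
#3 stroke at J2  (J2: bond 2 brought flow, rest push out)
#1 stroke at J1  (J1: bond 0 brought flow, rest push out)
#4 stroke at J1  (J1: bond 0 brought flow, rest push out)

2  (C1, C2 all integral)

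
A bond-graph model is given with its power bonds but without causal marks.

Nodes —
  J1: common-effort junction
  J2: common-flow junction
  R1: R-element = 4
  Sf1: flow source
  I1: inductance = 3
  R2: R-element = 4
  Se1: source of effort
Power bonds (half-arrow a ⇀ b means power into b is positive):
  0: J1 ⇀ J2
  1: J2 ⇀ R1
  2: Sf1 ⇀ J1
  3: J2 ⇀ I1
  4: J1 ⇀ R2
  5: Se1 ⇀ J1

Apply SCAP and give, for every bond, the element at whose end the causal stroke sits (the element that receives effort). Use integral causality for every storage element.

bond 2 →Sf1  (source Sf1 imposes f)
bond 5 →J1  (source Se1 imposes e)
bond 0 →J2  (0-jn J1 has e-setter on 5)
bond 4 →R2  (J1 effort already set via bond 5)
bond 3 →I1  (I1 outputs flow p/I1)
bond 1 →J2  (J2 flow already set via bond 3)

#0 |J2
#1 |J2
#2 |Sf1
#3 |I1
#4 |R2
#5 |J1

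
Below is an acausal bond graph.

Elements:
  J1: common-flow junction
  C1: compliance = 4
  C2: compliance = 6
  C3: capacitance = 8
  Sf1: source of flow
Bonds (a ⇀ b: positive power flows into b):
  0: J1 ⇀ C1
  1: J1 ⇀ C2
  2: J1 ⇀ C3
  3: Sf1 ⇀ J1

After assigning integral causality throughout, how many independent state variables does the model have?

#3 stroke at Sf1  (source Sf1 imposes f)
#0 stroke at J1  (1-jn J1 has f-setter on 3)
#1 stroke at J1  (J1: bond 3 brought flow, rest push out)
#2 stroke at J1  (1-jn J1 has f-setter on 3)

3  (C1, C2, C3 all integral)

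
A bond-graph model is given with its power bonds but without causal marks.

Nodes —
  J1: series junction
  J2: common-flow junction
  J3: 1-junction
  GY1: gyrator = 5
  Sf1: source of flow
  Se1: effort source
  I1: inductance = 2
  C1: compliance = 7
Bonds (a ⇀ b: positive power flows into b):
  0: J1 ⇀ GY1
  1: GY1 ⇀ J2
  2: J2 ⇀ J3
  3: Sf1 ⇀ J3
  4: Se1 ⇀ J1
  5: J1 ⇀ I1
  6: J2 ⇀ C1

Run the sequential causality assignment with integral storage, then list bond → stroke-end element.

β3 →Sf1  (source Sf1 imposes f)
β4 →J1  (Se1: effort source, stroke at far end)
β2 →J3  (J3 flow already set via bond 3)
β1 →J2  (1-jn J2 has f-setter on 2)
β6 →J2  (1-jn J2 has f-setter on 2)
β0 →J1  (through GY1, causality inverts; strokes same side of GY1)
β5 →I1  (J1: last free bond brings flow in)

#0 stroke→J1
#1 stroke→J2
#2 stroke→J3
#3 stroke→Sf1
#4 stroke→J1
#5 stroke→I1
#6 stroke→J2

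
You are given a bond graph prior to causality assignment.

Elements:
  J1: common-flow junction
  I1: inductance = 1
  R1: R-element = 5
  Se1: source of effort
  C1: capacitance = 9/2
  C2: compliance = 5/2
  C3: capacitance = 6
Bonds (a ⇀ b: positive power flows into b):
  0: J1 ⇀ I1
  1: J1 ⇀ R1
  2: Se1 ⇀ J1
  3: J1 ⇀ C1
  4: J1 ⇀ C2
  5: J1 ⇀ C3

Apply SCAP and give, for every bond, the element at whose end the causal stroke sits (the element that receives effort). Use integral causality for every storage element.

#2 stroke→J1  (source Se1 imposes e)
#0 stroke→I1  (I1: I, integral causality)
#1 stroke→J1  (1-jn J1 has f-setter on 0)
#3 stroke→J1  (J1: bond 0 brought flow, rest push out)
#4 stroke→J1  (common-f at J1 fixed by 0)
#5 stroke→J1  (J1: bond 0 brought flow, rest push out)

b0 stroke at I1
b1 stroke at J1
b2 stroke at J1
b3 stroke at J1
b4 stroke at J1
b5 stroke at J1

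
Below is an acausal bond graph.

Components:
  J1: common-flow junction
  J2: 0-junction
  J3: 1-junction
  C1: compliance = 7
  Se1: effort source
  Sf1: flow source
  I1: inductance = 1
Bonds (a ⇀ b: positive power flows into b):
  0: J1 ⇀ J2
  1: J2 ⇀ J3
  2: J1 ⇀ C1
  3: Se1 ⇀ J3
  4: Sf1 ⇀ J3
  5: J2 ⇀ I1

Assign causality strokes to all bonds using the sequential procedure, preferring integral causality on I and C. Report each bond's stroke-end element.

b3 stroke at J3  (source Se1 imposes e)
b4 stroke at Sf1  (source Sf1 imposes f)
b1 stroke at J3  (J3: bond 4 brought flow, rest push out)
b2 stroke at J1  (C1 outputs effort q/C1)
b0 stroke at J2  (only one flow-in slot at J1)
b5 stroke at I1  (0-jn J2 has e-setter on 0)

bond 0 |J2
bond 1 |J3
bond 2 |J1
bond 3 |J3
bond 4 |Sf1
bond 5 |I1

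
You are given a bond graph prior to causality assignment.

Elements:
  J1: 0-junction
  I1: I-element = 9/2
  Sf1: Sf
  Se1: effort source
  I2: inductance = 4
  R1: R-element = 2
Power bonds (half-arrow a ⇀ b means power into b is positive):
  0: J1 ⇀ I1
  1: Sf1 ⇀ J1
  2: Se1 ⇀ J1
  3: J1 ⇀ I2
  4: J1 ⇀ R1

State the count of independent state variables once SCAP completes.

2  (I1, I2 all integral)

β1 →Sf1  (Sf1 (Sf) sets flow on bond)
β2 →J1  (Se1 fixes effort; stroke away)
β0 →I1  (J1: bond 2 brought effort, rest push out)
β3 →I2  (J1: bond 2 brought effort, rest push out)
β4 →R1  (common-e at J1 fixed by 2)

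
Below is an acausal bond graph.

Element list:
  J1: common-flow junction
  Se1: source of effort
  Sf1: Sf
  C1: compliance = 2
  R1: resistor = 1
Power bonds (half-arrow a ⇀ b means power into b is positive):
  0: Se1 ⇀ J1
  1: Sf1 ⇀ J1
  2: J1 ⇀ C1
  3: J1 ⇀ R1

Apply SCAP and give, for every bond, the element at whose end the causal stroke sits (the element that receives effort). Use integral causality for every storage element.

bond 0 |J1  (source Se1 imposes e)
bond 1 |Sf1  (Sf1: flow source, stroke at near end)
bond 2 |J1  (J1: bond 1 brought flow, rest push out)
bond 3 |J1  (common-f at J1 fixed by 1)

b0 stroke→J1
b1 stroke→Sf1
b2 stroke→J1
b3 stroke→J1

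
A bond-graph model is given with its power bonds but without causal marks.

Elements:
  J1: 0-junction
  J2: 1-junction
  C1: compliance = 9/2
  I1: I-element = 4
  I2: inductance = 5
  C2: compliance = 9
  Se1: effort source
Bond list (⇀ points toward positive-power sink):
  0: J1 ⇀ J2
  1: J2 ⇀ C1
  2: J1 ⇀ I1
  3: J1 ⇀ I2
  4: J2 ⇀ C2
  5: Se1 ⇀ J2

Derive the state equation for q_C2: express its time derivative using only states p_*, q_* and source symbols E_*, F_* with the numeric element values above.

b5 →J2  (source Se1 imposes e)
b1 →J2  (C1 outputs effort q/C1)
b2 →I1  (prefer integral on I1)
b3 →I2  (I2 outputs flow p/I2)
b0 →J1  (J1 needs exactly one e-in)
b4 →J2  (J2 flow already set via bond 0)

dq_C2/dt = -p_I1/4 - p_I2/5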